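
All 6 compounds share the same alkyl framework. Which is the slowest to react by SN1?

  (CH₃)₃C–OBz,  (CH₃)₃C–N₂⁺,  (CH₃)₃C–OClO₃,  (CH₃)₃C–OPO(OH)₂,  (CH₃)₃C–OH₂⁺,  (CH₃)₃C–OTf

(CH₃)₃C–OBz

With the same alkyl group throughout, only the leaving group differentiates the rates.
A good leaving group is a weak base: the lower the pKₐ of its conjugate acid, the more readily it departs.
(CH₃)₃C–N₂⁺ loses N₂: no meaningful conjugate acid; N₂ departs as an exceptionally stable neutral molecule
(CH₃)₃C–OTf loses OTf⁻: pKₐ(CF₃SO₃H (triflic acid)) ≈ -14
(CH₃)₃C–OClO₃ loses ClO₄⁻: pKₐ(HClO₄) ≈ -10
(CH₃)₃C–OH₂⁺ loses H₂O: pKₐ(H₃O⁺) ≈ -1.7
(CH₃)₃C–OPO(OH)₂ loses H₂PO₄⁻: pKₐ(H₃PO₄) ≈ 2.1
(CH₃)₃C–OBz loses PhCOO⁻: pKₐ(C₆H₅COOH) ≈ 4.2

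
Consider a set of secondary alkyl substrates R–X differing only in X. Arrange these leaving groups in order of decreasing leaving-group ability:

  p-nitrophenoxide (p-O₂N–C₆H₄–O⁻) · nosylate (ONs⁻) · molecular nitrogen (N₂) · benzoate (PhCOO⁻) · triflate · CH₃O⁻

molecular nitrogen (N₂) > triflate > nosylate (ONs⁻) > benzoate (PhCOO⁻) > p-nitrophenoxide (p-O₂N–C₆H₄–O⁻) > CH₃O⁻

Leaving-group ability tracks the stability of the departed species; conjugate-acid pKₐ is the usual yardstick (lower pKₐ → better LG).
molecular nitrogen (N₂): no meaningful conjugate acid; N₂ departs as an exceptionally stable neutral molecule
triflate: pKₐ(CF₃SO₃H (triflic acid)) ≈ -14
nosylate (ONs⁻): pKₐ(p-O₂NC₆H₄SO₃H) ≈ -3.5
benzoate (PhCOO⁻): pKₐ(C₆H₅COOH) ≈ 4.2
p-nitrophenoxide (p-O₂N–C₆H₄–O⁻): pKₐ(p-nitrophenol) ≈ 7.2
CH₃O⁻: pKₐ(CH₃OH) ≈ 15.5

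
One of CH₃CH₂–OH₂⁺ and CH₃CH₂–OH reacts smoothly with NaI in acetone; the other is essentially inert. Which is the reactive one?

CH₃CH₂–OH₂⁺

From CH₃CH₂–OH the departing group would be OH⁻ (pKₐ(H₂O) ≈ 15.7). Strong base; essentially never leaves without prior activation.
From CH₃CH₂–OH₂⁺ the leaving group is H₂O (pKₐ(H₃O⁺) ≈ -1.7). Neutral; leaves from a protonated alcohol (R–OH₂⁺).
(In practice CH₃CH₂–OH₂⁺ is made from CH₃CH₂–OH by protonation with strong acid, converting the leaving group from hydroxide to neutral water.)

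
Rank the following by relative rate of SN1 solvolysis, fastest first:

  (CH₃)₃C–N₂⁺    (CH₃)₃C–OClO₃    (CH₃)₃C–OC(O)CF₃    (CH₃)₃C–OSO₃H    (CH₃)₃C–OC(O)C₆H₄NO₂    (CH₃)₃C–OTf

(CH₃)₃C–N₂⁺ > (CH₃)₃C–OTf > (CH₃)₃C–OClO₃ > (CH₃)₃C–OSO₃H > (CH₃)₃C–OC(O)CF₃ > (CH₃)₃C–OC(O)C₆H₄NO₂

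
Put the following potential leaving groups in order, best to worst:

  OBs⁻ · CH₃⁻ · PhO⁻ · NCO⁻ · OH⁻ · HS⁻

OBs⁻ > NCO⁻ > HS⁻ > PhO⁻ > OH⁻ > CH₃⁻

The more stable X⁻ (or X) is on its own — i.e. the weaker a base it is — the better a leaving group it makes.
OBs⁻: pKₐ(p-BrC₆H₄SO₃H) ≈ -2.8
NCO⁻: pKₐ(HOCN) ≈ 3.5
HS⁻: pKₐ(H₂S) ≈ 7
PhO⁻: pKₐ(C₆H₅OH (phenol)) ≈ 10
OH⁻: pKₐ(H₂O) ≈ 15.7
CH₃⁻: pKₐ(CH₄) ≈ 48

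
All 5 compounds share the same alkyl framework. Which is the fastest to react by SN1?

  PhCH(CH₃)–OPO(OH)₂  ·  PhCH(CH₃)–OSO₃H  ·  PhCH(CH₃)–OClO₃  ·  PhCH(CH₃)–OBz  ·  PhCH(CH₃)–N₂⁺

Same R in every case — rank the leaving groups.
A good leaving group is a weak base: the lower the pKₐ of its conjugate acid, the more readily it departs.
PhCH(CH₃)–N₂⁺ loses N₂: no meaningful conjugate acid; N₂ departs as an exceptionally stable neutral molecule
PhCH(CH₃)–OClO₃ loses ClO₄⁻: pKₐ(HClO₄) ≈ -10
PhCH(CH₃)–OSO₃H loses HSO₄⁻: pKₐ(H₂SO₄) ≈ -3
PhCH(CH₃)–OPO(OH)₂ loses H₂PO₄⁻: pKₐ(H₃PO₄) ≈ 2.1
PhCH(CH₃)–OBz loses PhCOO⁻: pKₐ(C₆H₅COOH) ≈ 4.2

PhCH(CH₃)–N₂⁺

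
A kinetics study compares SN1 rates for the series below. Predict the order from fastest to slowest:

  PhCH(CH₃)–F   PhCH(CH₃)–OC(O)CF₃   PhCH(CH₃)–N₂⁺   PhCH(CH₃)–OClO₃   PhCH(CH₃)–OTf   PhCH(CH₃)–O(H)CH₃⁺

With the same alkyl group throughout, only the leaving group differentiates the rates.
Rank by basicity of the departing species: weakest base leaves most easily.
PhCH(CH₃)–N₂⁺ loses N₂: no meaningful conjugate acid; N₂ departs as an exceptionally stable neutral molecule
PhCH(CH₃)–OTf loses OTf⁻: pKₐ(CF₃SO₃H (triflic acid)) ≈ -14
PhCH(CH₃)–OClO₃ loses ClO₄⁻: pKₐ(HClO₄) ≈ -10
PhCH(CH₃)–O(H)CH₃⁺ loses R'OH: pKₐ(R'OH₂⁺) ≈ -2.4
PhCH(CH₃)–OC(O)CF₃ loses CF₃COO⁻: pKₐ(CF₃COOH) ≈ 0.2
PhCH(CH₃)–F loses F⁻: pKₐ(HF) ≈ 3.2

PhCH(CH₃)–N₂⁺ > PhCH(CH₃)–OTf > PhCH(CH₃)–OClO₃ > PhCH(CH₃)–O(H)CH₃⁺ > PhCH(CH₃)–OC(O)CF₃ > PhCH(CH₃)–F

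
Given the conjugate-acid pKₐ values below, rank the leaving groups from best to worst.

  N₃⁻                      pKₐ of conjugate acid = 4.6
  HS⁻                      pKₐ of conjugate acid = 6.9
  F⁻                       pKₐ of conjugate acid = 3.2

Lower conjugate-acid pKₐ ⇒ weaker base ⇒ better leaving group.
Sorting by the given values: F⁻ (3.2), N₃⁻ (4.6), HS⁻ (6.9).

F⁻ > N₃⁻ > HS⁻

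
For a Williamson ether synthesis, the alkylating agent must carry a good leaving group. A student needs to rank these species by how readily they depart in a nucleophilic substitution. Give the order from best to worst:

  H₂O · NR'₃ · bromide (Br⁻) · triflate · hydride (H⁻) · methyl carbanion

triflate: pKₐ(CF₃SO₃H (triflic acid)) ≈ -14 — charge spread over three oxygens and a CF₃ group; the premier leaving group in synthesis
bromide (Br⁻): pKₐ(HBr) ≈ -9
H₂O: pKₐ(H₃O⁺) ≈ -1.7 — neutral; leaves from a protonated alcohol (R–OH₂⁺)
NR'₃: pKₐ(R'₃NH⁺) ≈ 10.7 — neutral but still a fairly strong base; Hofmann-elimination LG
hydride (H⁻): pKₐ(H₂) ≈ 36
methyl carbanion: pKₐ(CH₄) ≈ 48

triflate > bromide (Br⁻) > H₂O > NR'₃ > hydride (H⁻) > methyl carbanion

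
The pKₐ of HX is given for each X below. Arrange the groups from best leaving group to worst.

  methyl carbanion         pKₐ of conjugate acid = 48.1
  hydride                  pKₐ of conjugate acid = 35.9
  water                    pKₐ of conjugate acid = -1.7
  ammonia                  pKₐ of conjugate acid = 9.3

water > ammonia > hydride > methyl carbanion

Lower conjugate-acid pKₐ ⇒ weaker base ⇒ better leaving group.
Sorting by the given values: water (-1.7), ammonia (9.3), hydride (35.9), methyl carbanion (48.1).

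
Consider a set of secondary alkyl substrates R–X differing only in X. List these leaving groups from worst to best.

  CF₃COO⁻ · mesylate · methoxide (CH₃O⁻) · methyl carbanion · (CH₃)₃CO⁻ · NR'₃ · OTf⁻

Rank by basicity of the departing species: weakest base leaves most easily.
OTf⁻: pKₐ(CF₃SO₃H (triflic acid)) ≈ -14 — charge spread over three oxygens and a CF₃ group; the premier leaving group in synthesis
mesylate: pKₐ(CH₃SO₃H (MsOH)) ≈ -1.9
CF₃COO⁻: pKₐ(CF₃COOH) ≈ 0.2
NR'₃: pKₐ(R'₃NH⁺) ≈ 10.7 — neutral but still a fairly strong base; Hofmann-elimination LG
methoxide (CH₃O⁻): pKₐ(CH₃OH) ≈ 15.5
(CH₃)₃CO⁻: pKₐ(t-BuOH) ≈ 18
methyl carbanion: pKₐ(CH₄) ≈ 48 — unstabilised carbanion; the worst conceivable leaving group
Listed from poorest to best leaving group as asked.

methyl carbanion < (CH₃)₃CO⁻ < methoxide (CH₃O⁻) < NR'₃ < CF₃COO⁻ < mesylate < OTf⁻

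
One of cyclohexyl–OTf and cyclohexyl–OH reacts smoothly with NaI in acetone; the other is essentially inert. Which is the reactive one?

cyclohexyl–OTf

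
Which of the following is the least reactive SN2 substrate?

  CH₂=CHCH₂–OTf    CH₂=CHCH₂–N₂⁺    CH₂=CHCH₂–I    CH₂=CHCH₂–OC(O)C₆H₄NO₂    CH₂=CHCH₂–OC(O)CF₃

The skeletons are identical, so relative rate is governed entirely by leaving-group ability.
The more stable X⁻ (or X) is on its own — i.e. the weaker a base it is — the better a leaving group it makes.
CH₂=CHCH₂–N₂⁺ loses N₂: no meaningful conjugate acid; N₂ departs as an exceptionally stable neutral molecule
CH₂=CHCH₂–OTf loses OTf⁻: pKₐ(CF₃SO₃H (triflic acid)) ≈ -14
CH₂=CHCH₂–I loses I⁻: pKₐ(HI) ≈ -10
CH₂=CHCH₂–OC(O)CF₃ loses CF₃COO⁻: pKₐ(CF₃COOH) ≈ 0.2
CH₂=CHCH₂–OC(O)C₆H₄NO₂ loses p-O₂N–C₆H₄–COO⁻: pKₐ(p-nitrobenzoic acid) ≈ 3.4

CH₂=CHCH₂–OC(O)C₆H₄NO₂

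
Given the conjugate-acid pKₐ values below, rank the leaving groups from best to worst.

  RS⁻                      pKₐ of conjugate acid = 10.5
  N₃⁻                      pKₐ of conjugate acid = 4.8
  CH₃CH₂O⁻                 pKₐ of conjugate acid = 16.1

N₃⁻ > RS⁻ > CH₃CH₂O⁻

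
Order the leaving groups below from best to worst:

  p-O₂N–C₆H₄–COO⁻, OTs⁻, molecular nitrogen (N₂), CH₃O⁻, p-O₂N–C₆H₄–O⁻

molecular nitrogen (N₂): no meaningful conjugate acid; N₂ departs as an exceptionally stable neutral molecule
OTs⁻: pKₐ(p-CH₃C₆H₄SO₃H (TsOH)) ≈ -2.8 — resonance-delocalised arenesulfonate
p-O₂N–C₆H₄–COO⁻: pKₐ(p-nitrobenzoic acid) ≈ 3.4 — electron-withdrawing nitro group stabilises the carboxylate
p-O₂N–C₆H₄–O⁻: pKₐ(p-nitrophenol) ≈ 7.2 — nitro group delocalises the charge; the classic chromogenic LG
CH₃O⁻: pKₐ(CH₃OH) ≈ 15.5 — strong base; alkoxides do not leave unassisted

molecular nitrogen (N₂) > OTs⁻ > p-O₂N–C₆H₄–COO⁻ > p-O₂N–C₆H₄–O⁻ > CH₃O⁻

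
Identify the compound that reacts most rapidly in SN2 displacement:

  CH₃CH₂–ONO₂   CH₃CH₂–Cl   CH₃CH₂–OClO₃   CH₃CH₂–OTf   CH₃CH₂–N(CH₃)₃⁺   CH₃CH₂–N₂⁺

The skeletons are identical, so relative rate is governed entirely by leaving-group ability.
A good leaving group is a weak base: the lower the pKₐ of its conjugate acid, the more readily it departs.
CH₃CH₂–N₂⁺ loses N₂: no meaningful conjugate acid; N₂ departs as an exceptionally stable neutral molecule
CH₃CH₂–OTf loses OTf⁻: pKₐ(CF₃SO₃H (triflic acid)) ≈ -14
CH₃CH₂–OClO₃ loses ClO₄⁻: pKₐ(HClO₄) ≈ -10
CH₃CH₂–Cl loses Cl⁻: pKₐ(HCl) ≈ -7
CH₃CH₂–ONO₂ loses NO₃⁻: pKₐ(HNO₃) ≈ -1.3
CH₃CH₂–N(CH₃)₃⁺ loses NR'₃: pKₐ(R'₃NH⁺) ≈ 10.7

CH₃CH₂–N₂⁺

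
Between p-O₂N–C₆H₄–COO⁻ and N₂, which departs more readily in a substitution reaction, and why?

N₂ is the better leaving group.
N₂ is the ultimate leaving group — it departs as an exceptionally stable neutral molecule, whereas p-O₂N–C₆H₄–COO⁻ (pKₐ(p-nitrobenzoic acid) ≈ 3.4) is far more basic.

N₂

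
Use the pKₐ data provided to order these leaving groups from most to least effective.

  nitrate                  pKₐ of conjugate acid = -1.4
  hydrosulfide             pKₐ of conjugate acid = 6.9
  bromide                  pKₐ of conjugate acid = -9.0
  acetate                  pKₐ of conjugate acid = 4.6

bromide > nitrate > acetate > hydrosulfide

Lower conjugate-acid pKₐ ⇒ weaker base ⇒ better leaving group.
Sorting by the given values: bromide (-9.0), nitrate (-1.4), acetate (4.6), hydrosulfide (6.9).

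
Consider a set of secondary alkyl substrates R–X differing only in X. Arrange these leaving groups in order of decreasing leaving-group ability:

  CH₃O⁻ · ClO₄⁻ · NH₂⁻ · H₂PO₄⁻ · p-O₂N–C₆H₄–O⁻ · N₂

Leaving-group ability tracks the stability of the departed species; conjugate-acid pKₐ is the usual yardstick (lower pKₐ → better LG).
N₂: no meaningful conjugate acid; N₂ departs as an exceptionally stable neutral molecule
ClO₄⁻: pKₐ(HClO₄) ≈ -10
H₂PO₄⁻: pKₐ(H₃PO₄) ≈ 2.1
p-O₂N–C₆H₄–O⁻: pKₐ(p-nitrophenol) ≈ 7.2
CH₃O⁻: pKₐ(CH₃OH) ≈ 15.5
NH₂⁻: pKₐ(NH₃) ≈ 38

N₂ > ClO₄⁻ > H₂PO₄⁻ > p-O₂N–C₆H₄–O⁻ > CH₃O⁻ > NH₂⁻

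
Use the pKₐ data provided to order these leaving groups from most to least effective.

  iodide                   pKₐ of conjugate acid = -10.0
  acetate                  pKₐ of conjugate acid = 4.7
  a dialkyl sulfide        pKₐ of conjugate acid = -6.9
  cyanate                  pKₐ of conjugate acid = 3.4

iodide > a dialkyl sulfide > cyanate > acetate

Lower conjugate-acid pKₐ ⇒ weaker base ⇒ better leaving group.
Sorting by the given values: iodide (-10.0), a dialkyl sulfide (-6.9), cyanate (3.4), acetate (4.7).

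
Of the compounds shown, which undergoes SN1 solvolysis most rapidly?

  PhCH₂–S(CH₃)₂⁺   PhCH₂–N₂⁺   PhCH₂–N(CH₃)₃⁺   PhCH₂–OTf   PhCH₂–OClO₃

PhCH₂–N₂⁺

Same R in every case — rank the leaving groups.
Leaving-group ability tracks the stability of the departed species; conjugate-acid pKₐ is the usual yardstick (lower pKₐ → better LG).
PhCH₂–N₂⁺ loses N₂: no meaningful conjugate acid; N₂ departs as an exceptionally stable neutral molecule
PhCH₂–OTf loses OTf⁻: pKₐ(CF₃SO₃H (triflic acid)) ≈ -14
PhCH₂–OClO₃ loses ClO₄⁻: pKₐ(HClO₄) ≈ -10
PhCH₂–S(CH₃)₂⁺ loses SR'₂: pKₐ(R'₂SH⁺) ≈ -7
PhCH₂–N(CH₃)₃⁺ loses NR'₃: pKₐ(R'₃NH⁺) ≈ 10.7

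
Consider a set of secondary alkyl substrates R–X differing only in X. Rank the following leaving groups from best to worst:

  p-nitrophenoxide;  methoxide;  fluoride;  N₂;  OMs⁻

N₂: no meaningful conjugate acid; N₂ departs as an exceptionally stable neutral molecule
OMs⁻: pKₐ(CH₃SO₃H (MsOH)) ≈ -1.9
fluoride: pKₐ(HF) ≈ 3.2
p-nitrophenoxide: pKₐ(p-nitrophenol) ≈ 7.2
methoxide: pKₐ(CH₃OH) ≈ 15.5

N₂ > OMs⁻ > fluoride > p-nitrophenoxide > methoxide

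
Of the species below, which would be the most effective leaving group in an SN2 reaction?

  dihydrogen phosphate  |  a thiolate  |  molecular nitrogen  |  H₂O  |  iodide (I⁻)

Rank by basicity of the departing species: weakest base leaves most easily.
molecular nitrogen: no meaningful conjugate acid; N₂ departs as an exceptionally stable neutral molecule
iodide (I⁻): pKₐ(HI) ≈ -10
H₂O: pKₐ(H₃O⁺) ≈ -1.7
dihydrogen phosphate: pKₐ(H₃PO₄) ≈ 2.1
a thiolate: pKₐ(RSH (a thiol)) ≈ 10.5

molecular nitrogen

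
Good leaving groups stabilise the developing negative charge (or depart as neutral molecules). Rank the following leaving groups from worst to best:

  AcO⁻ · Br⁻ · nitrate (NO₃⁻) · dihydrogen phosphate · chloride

AcO⁻ < dihydrogen phosphate < nitrate (NO₃⁻) < chloride < Br⁻

The more stable X⁻ (or X) is on its own — i.e. the weaker a base it is — the better a leaving group it makes.
Br⁻: pKₐ(HBr) ≈ -9
chloride: pKₐ(HCl) ≈ -7
nitrate (NO₃⁻): pKₐ(HNO₃) ≈ -1.3
dihydrogen phosphate: pKₐ(H₃PO₄) ≈ 2.1
AcO⁻: pKₐ(CH₃COOH) ≈ 4.8
Reversing gives the worst-to-best order requested.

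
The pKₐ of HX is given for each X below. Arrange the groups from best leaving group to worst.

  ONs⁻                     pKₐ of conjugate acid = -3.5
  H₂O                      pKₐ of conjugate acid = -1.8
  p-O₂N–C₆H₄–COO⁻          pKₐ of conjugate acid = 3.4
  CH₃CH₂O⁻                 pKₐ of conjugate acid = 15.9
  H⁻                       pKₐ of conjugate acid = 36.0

Lower conjugate-acid pKₐ ⇒ weaker base ⇒ better leaving group.
Sorting by the given values: ONs⁻ (-3.5), H₂O (-1.8), p-O₂N–C₆H₄–COO⁻ (3.4), CH₃CH₂O⁻ (15.9), H⁻ (36.0).

ONs⁻ > H₂O > p-O₂N–C₆H₄–COO⁻ > CH₃CH₂O⁻ > H⁻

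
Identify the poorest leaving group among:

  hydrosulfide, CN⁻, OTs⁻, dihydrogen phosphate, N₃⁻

OTs⁻: pKₐ(p-CH₃C₆H₄SO₃H (TsOH)) ≈ -2.8
dihydrogen phosphate: pKₐ(H₃PO₄) ≈ 2.1
N₃⁻: pKₐ(HN₃) ≈ 4.7
hydrosulfide: pKₐ(H₂S) ≈ 7
CN⁻: pKₐ(HCN) ≈ 9.2

CN⁻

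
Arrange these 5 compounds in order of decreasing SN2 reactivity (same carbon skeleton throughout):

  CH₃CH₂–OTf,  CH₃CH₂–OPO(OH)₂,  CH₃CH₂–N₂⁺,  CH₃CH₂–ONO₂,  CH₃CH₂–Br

With the same alkyl group throughout, only the leaving group differentiates the rates.
Leaving-group ability tracks the stability of the departed species; conjugate-acid pKₐ is the usual yardstick (lower pKₐ → better LG).
CH₃CH₂–N₂⁺ loses N₂: no meaningful conjugate acid; N₂ departs as an exceptionally stable neutral molecule
CH₃CH₂–OTf loses OTf⁻: pKₐ(CF₃SO₃H (triflic acid)) ≈ -14
CH₃CH₂–Br loses Br⁻: pKₐ(HBr) ≈ -9
CH₃CH₂–ONO₂ loses NO₃⁻: pKₐ(HNO₃) ≈ -1.3
CH₃CH₂–OPO(OH)₂ loses H₂PO₄⁻: pKₐ(H₃PO₄) ≈ 2.1

CH₃CH₂–N₂⁺ > CH₃CH₂–OTf > CH₃CH₂–Br > CH₃CH₂–ONO₂ > CH₃CH₂–OPO(OH)₂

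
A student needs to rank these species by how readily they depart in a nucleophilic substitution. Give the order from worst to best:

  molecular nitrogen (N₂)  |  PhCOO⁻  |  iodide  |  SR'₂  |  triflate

PhCOO⁻ < SR'₂ < iodide < triflate < molecular nitrogen (N₂)

Rank by basicity of the departing species: weakest base leaves most easily.
molecular nitrogen (N₂): no meaningful conjugate acid; N₂ departs as an exceptionally stable neutral molecule
triflate: pKₐ(CF₃SO₃H (triflic acid)) ≈ -14
iodide: pKₐ(HI) ≈ -10
SR'₂: pKₐ(R'₂SH⁺) ≈ -7
PhCOO⁻: pKₐ(C₆H₅COOH) ≈ 4.2
Reversing gives the worst-to-best order requested.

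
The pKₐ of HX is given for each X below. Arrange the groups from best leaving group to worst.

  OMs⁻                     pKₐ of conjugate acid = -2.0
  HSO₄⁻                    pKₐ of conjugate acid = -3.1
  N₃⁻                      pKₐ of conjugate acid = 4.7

HSO₄⁻ > OMs⁻ > N₃⁻

Lower conjugate-acid pKₐ ⇒ weaker base ⇒ better leaving group.
Sorting by the given values: HSO₄⁻ (-3.1), OMs⁻ (-2.0), N₃⁻ (4.7).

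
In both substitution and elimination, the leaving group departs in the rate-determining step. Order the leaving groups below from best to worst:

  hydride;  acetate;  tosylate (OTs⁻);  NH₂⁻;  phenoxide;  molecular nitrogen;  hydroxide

molecular nitrogen: no meaningful conjugate acid; N₂ departs as an exceptionally stable neutral molecule
tosylate (OTs⁻): pKₐ(p-CH₃C₆H₄SO₃H (TsOH)) ≈ -2.8
acetate: pKₐ(CH₃COOH) ≈ 4.8 — resonance-stabilised but still a weak base
phenoxide: pKₐ(C₆H₅OH (phenol)) ≈ 10 — resonance into the ring helps, but still a poor LG
hydroxide: pKₐ(H₂O) ≈ 15.7 — strong base; essentially never leaves without prior activation
hydride: pKₐ(H₂) ≈ 36
NH₂⁻: pKₐ(NH₃) ≈ 38 — extremely strong base; never a leaving group

molecular nitrogen > tosylate (OTs⁻) > acetate > phenoxide > hydroxide > hydride > NH₂⁻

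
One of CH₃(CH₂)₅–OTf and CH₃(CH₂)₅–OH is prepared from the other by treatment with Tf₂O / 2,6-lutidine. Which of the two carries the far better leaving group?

CH₃(CH₂)₅–OTf

From CH₃(CH₂)₅–OH the departing group would be OH⁻ (pKₐ(H₂O) ≈ 15.7). Strong base; essentially never leaves without prior activation.
From CH₃(CH₂)₅–OTf the leaving group is OTf⁻ (pKₐ(CF₃SO₃H (triflic acid)) ≈ -14). Charge spread over three oxygens and a CF₃ group; the premier leaving group in synthesis.
Treatment with Tf₂O / 2,6-lutidine works by converting the hydroxyl into a triflate, making CH₃(CH₂)₅–OTf enormously more reactive.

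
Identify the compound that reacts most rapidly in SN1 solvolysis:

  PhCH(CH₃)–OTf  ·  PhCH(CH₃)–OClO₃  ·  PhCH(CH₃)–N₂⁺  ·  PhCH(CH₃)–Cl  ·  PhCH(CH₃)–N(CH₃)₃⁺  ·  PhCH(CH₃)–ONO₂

PhCH(CH₃)–N₂⁺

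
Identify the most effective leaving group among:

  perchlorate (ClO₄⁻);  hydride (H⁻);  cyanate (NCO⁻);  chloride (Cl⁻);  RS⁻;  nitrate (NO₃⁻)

The more stable X⁻ (or X) is on its own — i.e. the weaker a base it is — the better a leaving group it makes.
perchlorate (ClO₄⁻): pKₐ(HClO₄) ≈ -10
chloride (Cl⁻): pKₐ(HCl) ≈ -7
nitrate (NO₃⁻): pKₐ(HNO₃) ≈ -1.3
cyanate (NCO⁻): pKₐ(HOCN) ≈ 3.5
RS⁻: pKₐ(RSH (a thiol)) ≈ 10.5
hydride (H⁻): pKₐ(H₂) ≈ 36

perchlorate (ClO₄⁻)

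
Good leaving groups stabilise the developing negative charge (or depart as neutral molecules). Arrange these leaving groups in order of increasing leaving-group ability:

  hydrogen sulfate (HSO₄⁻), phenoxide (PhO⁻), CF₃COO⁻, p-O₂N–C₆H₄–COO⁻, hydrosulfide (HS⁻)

phenoxide (PhO⁻) < hydrosulfide (HS⁻) < p-O₂N–C₆H₄–COO⁻ < CF₃COO⁻ < hydrogen sulfate (HSO₄⁻)

The more stable X⁻ (or X) is on its own — i.e. the weaker a base it is — the better a leaving group it makes.
hydrogen sulfate (HSO₄⁻): pKₐ(H₂SO₄) ≈ -3
CF₃COO⁻: pKₐ(CF₃COOH) ≈ 0.2
p-O₂N–C₆H₄–COO⁻: pKₐ(p-nitrobenzoic acid) ≈ 3.4
hydrosulfide (HS⁻): pKₐ(H₂S) ≈ 7
phenoxide (PhO⁻): pKₐ(C₆H₅OH (phenol)) ≈ 10
Reversing gives the worst-to-best order requested.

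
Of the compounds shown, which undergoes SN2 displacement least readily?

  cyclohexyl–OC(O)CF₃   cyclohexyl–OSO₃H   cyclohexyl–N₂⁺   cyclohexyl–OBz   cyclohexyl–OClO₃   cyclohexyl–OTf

Identical carbon frameworks mean the comparison reduces to leaving-group quality.
Rank by basicity of the departing species: weakest base leaves most easily.
cyclohexyl–N₂⁺ loses N₂: no meaningful conjugate acid; N₂ departs as an exceptionally stable neutral molecule
cyclohexyl–OTf loses OTf⁻: pKₐ(CF₃SO₃H (triflic acid)) ≈ -14
cyclohexyl–OClO₃ loses ClO₄⁻: pKₐ(HClO₄) ≈ -10
cyclohexyl–OSO₃H loses HSO₄⁻: pKₐ(H₂SO₄) ≈ -3
cyclohexyl–OC(O)CF₃ loses CF₃COO⁻: pKₐ(CF₃COOH) ≈ 0.2
cyclohexyl–OBz loses PhCOO⁻: pKₐ(C₆H₅COOH) ≈ 4.2

cyclohexyl–OBz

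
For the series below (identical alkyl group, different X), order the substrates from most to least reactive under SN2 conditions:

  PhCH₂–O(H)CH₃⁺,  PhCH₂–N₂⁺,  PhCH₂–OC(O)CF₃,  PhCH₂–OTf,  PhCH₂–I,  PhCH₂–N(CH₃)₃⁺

Identical carbon frameworks mean the comparison reduces to leaving-group quality.
A good leaving group is a weak base: the lower the pKₐ of its conjugate acid, the more readily it departs.
PhCH₂–N₂⁺ loses N₂: no meaningful conjugate acid; N₂ departs as an exceptionally stable neutral molecule
PhCH₂–OTf loses OTf⁻: pKₐ(CF₃SO₃H (triflic acid)) ≈ -14
PhCH₂–I loses I⁻: pKₐ(HI) ≈ -10
PhCH₂–O(H)CH₃⁺ loses R'OH: pKₐ(R'OH₂⁺) ≈ -2.4
PhCH₂–OC(O)CF₃ loses CF₃COO⁻: pKₐ(CF₃COOH) ≈ 0.2
PhCH₂–N(CH₃)₃⁺ loses NR'₃: pKₐ(R'₃NH⁺) ≈ 10.7

PhCH₂–N₂⁺ > PhCH₂–OTf > PhCH₂–I > PhCH₂–O(H)CH₃⁺ > PhCH₂–OC(O)CF₃ > PhCH₂–N(CH₃)₃⁺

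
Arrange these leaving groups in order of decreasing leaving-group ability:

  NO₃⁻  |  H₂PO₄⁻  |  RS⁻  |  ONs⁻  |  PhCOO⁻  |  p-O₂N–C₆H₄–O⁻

Rank by basicity of the departing species: weakest base leaves most easily.
ONs⁻: pKₐ(p-O₂NC₆H₄SO₃H) ≈ -3.5
NO₃⁻: pKₐ(HNO₃) ≈ -1.3
H₂PO₄⁻: pKₐ(H₃PO₄) ≈ 2.1
PhCOO⁻: pKₐ(C₆H₅COOH) ≈ 4.2
p-O₂N–C₆H₄–O⁻: pKₐ(p-nitrophenol) ≈ 7.2
RS⁻: pKₐ(RSH (a thiol)) ≈ 10.5

ONs⁻ > NO₃⁻ > H₂PO₄⁻ > PhCOO⁻ > p-O₂N–C₆H₄–O⁻ > RS⁻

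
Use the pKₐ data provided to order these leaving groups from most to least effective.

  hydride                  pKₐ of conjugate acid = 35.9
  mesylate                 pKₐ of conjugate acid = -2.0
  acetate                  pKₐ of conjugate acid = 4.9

mesylate > acetate > hydride

Lower conjugate-acid pKₐ ⇒ weaker base ⇒ better leaving group.
Sorting by the given values: mesylate (-2.0), acetate (4.9), hydride (35.9).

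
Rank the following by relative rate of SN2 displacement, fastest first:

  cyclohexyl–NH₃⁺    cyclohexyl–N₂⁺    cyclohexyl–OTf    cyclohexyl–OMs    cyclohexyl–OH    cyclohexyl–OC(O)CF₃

Identical carbon frameworks mean the comparison reduces to leaving-group quality.
Rank by basicity of the departing species: weakest base leaves most easily.
cyclohexyl–N₂⁺ loses N₂: no meaningful conjugate acid; N₂ departs as an exceptionally stable neutral molecule
cyclohexyl–OTf loses OTf⁻: pKₐ(CF₃SO₃H (triflic acid)) ≈ -14
cyclohexyl–OMs loses OMs⁻: pKₐ(CH₃SO₃H (MsOH)) ≈ -1.9
cyclohexyl–OC(O)CF₃ loses CF₃COO⁻: pKₐ(CF₃COOH) ≈ 0.2
cyclohexyl–NH₃⁺ loses NH₃: pKₐ(NH₄⁺) ≈ 9.2
cyclohexyl–OH loses OH⁻: pKₐ(H₂O) ≈ 15.7

cyclohexyl–N₂⁺ > cyclohexyl–OTf > cyclohexyl–OMs > cyclohexyl–OC(O)CF₃ > cyclohexyl–NH₃⁺ > cyclohexyl–OH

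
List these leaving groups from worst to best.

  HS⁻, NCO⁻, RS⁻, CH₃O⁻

CH₃O⁻ < RS⁻ < HS⁻ < NCO⁻

The more stable X⁻ (or X) is on its own — i.e. the weaker a base it is — the better a leaving group it makes.
NCO⁻: pKₐ(HOCN) ≈ 3.5 — resonance between N and O
HS⁻: pKₐ(H₂S) ≈ 7 — larger and more polarisable than the oxygen analogue
RS⁻: pKₐ(RSH (a thiol)) ≈ 10.5 — moderately basic; rarely leaves without activation
CH₃O⁻: pKₐ(CH₃OH) ≈ 15.5 — strong base; alkoxides do not leave unassisted
Listed from poorest to best leaving group as asked.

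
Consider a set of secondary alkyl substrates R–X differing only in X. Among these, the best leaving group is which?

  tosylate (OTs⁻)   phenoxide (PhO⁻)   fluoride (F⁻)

tosylate (OTs⁻)

Rank by basicity of the departing species: weakest base leaves most easily.
tosylate (OTs⁻): pKₐ(p-CH₃C₆H₄SO₃H (TsOH)) ≈ -2.8
fluoride (F⁻): pKₐ(HF) ≈ 3.2
phenoxide (PhO⁻): pKₐ(C₆H₅OH (phenol)) ≈ 10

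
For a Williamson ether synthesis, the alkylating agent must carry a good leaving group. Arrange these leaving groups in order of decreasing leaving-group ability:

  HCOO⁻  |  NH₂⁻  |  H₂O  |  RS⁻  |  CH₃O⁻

H₂O > HCOO⁻ > RS⁻ > CH₃O⁻ > NH₂⁻

H₂O: pKₐ(H₃O⁺) ≈ -1.7 — neutral; leaves from a protonated alcohol (R–OH₂⁺)
HCOO⁻: pKₐ(HCOOH) ≈ 3.8
RS⁻: pKₐ(RSH (a thiol)) ≈ 10.5 — moderately basic; rarely leaves without activation
CH₃O⁻: pKₐ(CH₃OH) ≈ 15.5
NH₂⁻: pKₐ(NH₃) ≈ 38 — extremely strong base; never a leaving group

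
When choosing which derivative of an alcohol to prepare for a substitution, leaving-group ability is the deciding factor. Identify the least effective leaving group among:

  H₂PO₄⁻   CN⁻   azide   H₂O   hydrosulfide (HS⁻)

CN⁻

The more stable X⁻ (or X) is on its own — i.e. the weaker a base it is — the better a leaving group it makes.
H₂O: pKₐ(H₃O⁺) ≈ -1.7
H₂PO₄⁻: pKₐ(H₃PO₄) ≈ 2.1
azide: pKₐ(HN₃) ≈ 4.7
hydrosulfide (HS⁻): pKₐ(H₂S) ≈ 7
CN⁻: pKₐ(HCN) ≈ 9.2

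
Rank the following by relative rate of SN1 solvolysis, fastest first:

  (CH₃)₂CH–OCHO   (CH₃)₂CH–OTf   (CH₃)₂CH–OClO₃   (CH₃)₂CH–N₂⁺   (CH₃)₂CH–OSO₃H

(CH₃)₂CH–N₂⁺ > (CH₃)₂CH–OTf > (CH₃)₂CH–OClO₃ > (CH₃)₂CH–OSO₃H > (CH₃)₂CH–OCHO

Same R in every case — rank the leaving groups.
A good leaving group is a weak base: the lower the pKₐ of its conjugate acid, the more readily it departs.
(CH₃)₂CH–N₂⁺ loses N₂: no meaningful conjugate acid; N₂ departs as an exceptionally stable neutral molecule
(CH₃)₂CH–OTf loses OTf⁻: pKₐ(CF₃SO₃H (triflic acid)) ≈ -14
(CH₃)₂CH–OClO₃ loses ClO₄⁻: pKₐ(HClO₄) ≈ -10
(CH₃)₂CH–OSO₃H loses HSO₄⁻: pKₐ(H₂SO₄) ≈ -3
(CH₃)₂CH–OCHO loses HCOO⁻: pKₐ(HCOOH) ≈ 3.8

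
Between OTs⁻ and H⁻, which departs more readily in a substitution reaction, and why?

OTs⁻ is the better leaving group.
pKₐ(p-CH₃C₆H₄SO₃H (TsOH)) ≈ -2.8 versus pKₐ(H₂) ≈ 36: OTs⁻ is the much weaker base.
Resonance-delocalised arenesulfonate.

OTs⁻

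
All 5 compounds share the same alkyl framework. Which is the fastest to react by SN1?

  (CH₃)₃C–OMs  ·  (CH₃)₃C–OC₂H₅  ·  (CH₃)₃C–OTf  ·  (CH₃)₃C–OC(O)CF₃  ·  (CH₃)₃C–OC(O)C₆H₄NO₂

(CH₃)₃C–OTf

Same R in every case — rank the leaving groups.
Leaving-group ability tracks the stability of the departed species; conjugate-acid pKₐ is the usual yardstick (lower pKₐ → better LG).
(CH₃)₃C–OTf loses OTf⁻: pKₐ(CF₃SO₃H (triflic acid)) ≈ -14
(CH₃)₃C–OMs loses OMs⁻: pKₐ(CH₃SO₃H (MsOH)) ≈ -1.9
(CH₃)₃C–OC(O)CF₃ loses CF₃COO⁻: pKₐ(CF₃COOH) ≈ 0.2
(CH₃)₃C–OC(O)C₆H₄NO₂ loses p-O₂N–C₆H₄–COO⁻: pKₐ(p-nitrobenzoic acid) ≈ 3.4
(CH₃)₃C–OC₂H₅ loses CH₃CH₂O⁻: pKₐ(CH₃CH₂OH) ≈ 16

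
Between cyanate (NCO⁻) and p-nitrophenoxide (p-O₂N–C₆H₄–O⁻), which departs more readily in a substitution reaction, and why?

cyanate (NCO⁻)

cyanate (NCO⁻) is the better leaving group.
pKₐ(HOCN) ≈ 3.5 versus pKₐ(p-nitrophenol) ≈ 7.2: cyanate (NCO⁻) is the much weaker base.
Resonance between N and O.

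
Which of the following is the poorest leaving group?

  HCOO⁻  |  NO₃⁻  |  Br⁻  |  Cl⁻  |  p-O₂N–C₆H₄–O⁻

p-O₂N–C₆H₄–O⁻

Leaving-group ability tracks the stability of the departed species; conjugate-acid pKₐ is the usual yardstick (lower pKₐ → better LG).
Br⁻: pKₐ(HBr) ≈ -9
Cl⁻: pKₐ(HCl) ≈ -7
NO₃⁻: pKₐ(HNO₃) ≈ -1.3
HCOO⁻: pKₐ(HCOOH) ≈ 3.8
p-O₂N–C₆H₄–O⁻: pKₐ(p-nitrophenol) ≈ 7.2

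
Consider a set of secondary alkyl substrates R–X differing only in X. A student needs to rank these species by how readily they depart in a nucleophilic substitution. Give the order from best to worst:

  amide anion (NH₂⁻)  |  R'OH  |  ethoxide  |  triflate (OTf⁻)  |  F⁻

triflate (OTf⁻) > R'OH > F⁻ > ethoxide > amide anion (NH₂⁻)

triflate (OTf⁻): pKₐ(CF₃SO₃H (triflic acid)) ≈ -14
R'OH: pKₐ(R'OH₂⁺) ≈ -2.4
F⁻: pKₐ(HF) ≈ 3.2
ethoxide: pKₐ(CH₃CH₂OH) ≈ 16
amide anion (NH₂⁻): pKₐ(NH₃) ≈ 38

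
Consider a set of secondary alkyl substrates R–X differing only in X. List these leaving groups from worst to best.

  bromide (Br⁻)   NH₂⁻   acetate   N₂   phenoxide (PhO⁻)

A good leaving group is a weak base: the lower the pKₐ of its conjugate acid, the more readily it departs.
N₂: no meaningful conjugate acid; N₂ departs as an exceptionally stable neutral molecule
bromide (Br⁻): pKₐ(HBr) ≈ -9
acetate: pKₐ(CH₃COOH) ≈ 4.8 — resonance-stabilised but still a weak base
phenoxide (PhO⁻): pKₐ(C₆H₅OH (phenol)) ≈ 10
NH₂⁻: pKₐ(NH₃) ≈ 38 — extremely strong base; never a leaving group
Listed from poorest to best leaving group as asked.

NH₂⁻ < phenoxide (PhO⁻) < acetate < bromide (Br⁻) < N₂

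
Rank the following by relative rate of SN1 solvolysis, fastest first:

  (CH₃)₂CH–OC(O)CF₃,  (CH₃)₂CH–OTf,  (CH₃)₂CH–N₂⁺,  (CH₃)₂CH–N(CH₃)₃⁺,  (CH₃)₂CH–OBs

Identical carbon frameworks mean the comparison reduces to leaving-group quality.
Leaving-group ability tracks the stability of the departed species; conjugate-acid pKₐ is the usual yardstick (lower pKₐ → better LG).
(CH₃)₂CH–N₂⁺ loses N₂: no meaningful conjugate acid; N₂ departs as an exceptionally stable neutral molecule
(CH₃)₂CH–OTf loses OTf⁻: pKₐ(CF₃SO₃H (triflic acid)) ≈ -14
(CH₃)₂CH–OBs loses OBs⁻: pKₐ(p-BrC₆H₄SO₃H) ≈ -2.8
(CH₃)₂CH–OC(O)CF₃ loses CF₃COO⁻: pKₐ(CF₃COOH) ≈ 0.2
(CH₃)₂CH–N(CH₃)₃⁺ loses NR'₃: pKₐ(R'₃NH⁺) ≈ 10.7

(CH₃)₂CH–N₂⁺ > (CH₃)₂CH–OTf > (CH₃)₂CH–OBs > (CH₃)₂CH–OC(O)CF₃ > (CH₃)₂CH–N(CH₃)₃⁺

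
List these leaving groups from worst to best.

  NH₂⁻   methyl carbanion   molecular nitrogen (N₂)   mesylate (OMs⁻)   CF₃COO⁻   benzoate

A good leaving group is a weak base: the lower the pKₐ of its conjugate acid, the more readily it departs.
molecular nitrogen (N₂): no meaningful conjugate acid; N₂ departs as an exceptionally stable neutral molecule
mesylate (OMs⁻): pKₐ(CH₃SO₃H (MsOH)) ≈ -1.9
CF₃COO⁻: pKₐ(CF₃COOH) ≈ 0.2 — strongly electron-withdrawing CF₃ stabilises the carboxylate
benzoate: pKₐ(C₆H₅COOH) ≈ 4.2
NH₂⁻: pKₐ(NH₃) ≈ 38
methyl carbanion: pKₐ(CH₄) ≈ 48 — unstabilised carbanion; the worst conceivable leaving group
Reversing gives the worst-to-best order requested.

methyl carbanion < NH₂⁻ < benzoate < CF₃COO⁻ < mesylate (OMs⁻) < molecular nitrogen (N₂)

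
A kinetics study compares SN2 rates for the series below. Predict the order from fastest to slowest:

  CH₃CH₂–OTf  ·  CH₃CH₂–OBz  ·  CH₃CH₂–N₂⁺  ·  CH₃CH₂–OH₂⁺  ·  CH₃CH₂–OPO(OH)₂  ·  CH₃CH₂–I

CH₃CH₂–N₂⁺ > CH₃CH₂–OTf > CH₃CH₂–I > CH₃CH₂–OH₂⁺ > CH₃CH₂–OPO(OH)₂ > CH₃CH₂–OBz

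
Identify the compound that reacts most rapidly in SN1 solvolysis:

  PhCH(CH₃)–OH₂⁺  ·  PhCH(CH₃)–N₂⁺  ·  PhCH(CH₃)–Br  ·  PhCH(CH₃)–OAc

PhCH(CH₃)–N₂⁺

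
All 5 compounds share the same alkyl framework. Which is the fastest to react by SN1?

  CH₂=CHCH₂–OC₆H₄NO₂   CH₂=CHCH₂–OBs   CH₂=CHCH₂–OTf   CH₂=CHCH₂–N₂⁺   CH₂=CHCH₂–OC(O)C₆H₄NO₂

Same R in every case — rank the leaving groups.
A good leaving group is a weak base: the lower the pKₐ of its conjugate acid, the more readily it departs.
CH₂=CHCH₂–N₂⁺ loses N₂: no meaningful conjugate acid; N₂ departs as an exceptionally stable neutral molecule
CH₂=CHCH₂–OTf loses OTf⁻: pKₐ(CF₃SO₃H (triflic acid)) ≈ -14
CH₂=CHCH₂–OBs loses OBs⁻: pKₐ(p-BrC₆H₄SO₃H) ≈ -2.8
CH₂=CHCH₂–OC(O)C₆H₄NO₂ loses p-O₂N–C₆H₄–COO⁻: pKₐ(p-nitrobenzoic acid) ≈ 3.4
CH₂=CHCH₂–OC₆H₄NO₂ loses p-O₂N–C₆H₄–O⁻: pKₐ(p-nitrophenol) ≈ 7.2

CH₂=CHCH₂–N₂⁺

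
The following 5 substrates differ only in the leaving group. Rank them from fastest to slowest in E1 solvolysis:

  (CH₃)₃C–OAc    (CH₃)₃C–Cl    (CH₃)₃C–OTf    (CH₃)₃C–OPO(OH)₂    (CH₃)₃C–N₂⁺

With the same alkyl group throughout, only the leaving group differentiates the rates.
Leaving-group ability tracks the stability of the departed species; conjugate-acid pKₐ is the usual yardstick (lower pKₐ → better LG).
(CH₃)₃C–N₂⁺ loses N₂: no meaningful conjugate acid; N₂ departs as an exceptionally stable neutral molecule
(CH₃)₃C–OTf loses OTf⁻: pKₐ(CF₃SO₃H (triflic acid)) ≈ -14
(CH₃)₃C–Cl loses Cl⁻: pKₐ(HCl) ≈ -7
(CH₃)₃C–OPO(OH)₂ loses H₂PO₄⁻: pKₐ(H₃PO₄) ≈ 2.1
(CH₃)₃C–OAc loses AcO⁻: pKₐ(CH₃COOH) ≈ 4.8

(CH₃)₃C–N₂⁺ > (CH₃)₃C–OTf > (CH₃)₃C–Cl > (CH₃)₃C–OPO(OH)₂ > (CH₃)₃C–OAc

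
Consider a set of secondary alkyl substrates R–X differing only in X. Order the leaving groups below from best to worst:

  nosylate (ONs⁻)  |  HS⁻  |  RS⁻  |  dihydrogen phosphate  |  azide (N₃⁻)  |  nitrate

nosylate (ONs⁻) > nitrate > dihydrogen phosphate > azide (N₃⁻) > HS⁻ > RS⁻

A good leaving group is a weak base: the lower the pKₐ of its conjugate acid, the more readily it departs.
nosylate (ONs⁻): pKₐ(p-O₂NC₆H₄SO₃H) ≈ -3.5
nitrate: pKₐ(HNO₃) ≈ -1.3
dihydrogen phosphate: pKₐ(H₃PO₄) ≈ 2.1 — moderate base; biological leaving group after further activation
azide (N₃⁻): pKₐ(HN₃) ≈ 4.7
HS⁻: pKₐ(H₂S) ≈ 7 — larger and more polarisable than the oxygen analogue
RS⁻: pKₐ(RSH (a thiol)) ≈ 10.5 — moderately basic; rarely leaves without activation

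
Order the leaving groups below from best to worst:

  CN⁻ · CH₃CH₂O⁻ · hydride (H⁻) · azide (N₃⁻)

azide (N₃⁻) > CN⁻ > CH₃CH₂O⁻ > hydride (H⁻)

The more stable X⁻ (or X) is on its own — i.e. the weaker a base it is — the better a leaving group it makes.
azide (N₃⁻): pKₐ(HN₃) ≈ 4.7
CN⁻: pKₐ(HCN) ≈ 9.2
CH₃CH₂O⁻: pKₐ(CH₃CH₂OH) ≈ 16
hydride (H⁻): pKₐ(H₂) ≈ 36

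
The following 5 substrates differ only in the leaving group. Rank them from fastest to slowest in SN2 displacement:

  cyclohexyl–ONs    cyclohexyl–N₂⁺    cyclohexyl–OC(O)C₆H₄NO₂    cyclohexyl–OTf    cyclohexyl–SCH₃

With the same alkyl group throughout, only the leaving group differentiates the rates.
Rank by basicity of the departing species: weakest base leaves most easily.
cyclohexyl–N₂⁺ loses N₂: no meaningful conjugate acid; N₂ departs as an exceptionally stable neutral molecule
cyclohexyl–OTf loses OTf⁻: pKₐ(CF₃SO₃H (triflic acid)) ≈ -14
cyclohexyl–ONs loses ONs⁻: pKₐ(p-O₂NC₆H₄SO₃H) ≈ -3.5
cyclohexyl–OC(O)C₆H₄NO₂ loses p-O₂N–C₆H₄–COO⁻: pKₐ(p-nitrobenzoic acid) ≈ 3.4
cyclohexyl–SCH₃ loses RS⁻: pKₐ(RSH (a thiol)) ≈ 10.5

cyclohexyl–N₂⁺ > cyclohexyl–OTf > cyclohexyl–ONs > cyclohexyl–OC(O)C₆H₄NO₂ > cyclohexyl–SCH₃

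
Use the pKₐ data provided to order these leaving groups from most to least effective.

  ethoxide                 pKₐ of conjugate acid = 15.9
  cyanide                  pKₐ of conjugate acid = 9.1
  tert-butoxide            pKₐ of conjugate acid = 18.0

cyanide > ethoxide > tert-butoxide

Lower conjugate-acid pKₐ ⇒ weaker base ⇒ better leaving group.
Sorting by the given values: cyanide (9.1), ethoxide (15.9), tert-butoxide (18.0).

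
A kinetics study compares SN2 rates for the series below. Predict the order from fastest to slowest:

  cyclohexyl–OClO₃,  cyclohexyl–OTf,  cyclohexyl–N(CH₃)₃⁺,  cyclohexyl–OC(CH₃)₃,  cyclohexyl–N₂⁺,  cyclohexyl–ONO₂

cyclohexyl–N₂⁺ > cyclohexyl–OTf > cyclohexyl–OClO₃ > cyclohexyl–ONO₂ > cyclohexyl–N(CH₃)₃⁺ > cyclohexyl–OC(CH₃)₃

The skeletons are identical, so relative rate is governed entirely by leaving-group ability.
Rank by basicity of the departing species: weakest base leaves most easily.
cyclohexyl–N₂⁺ loses N₂: no meaningful conjugate acid; N₂ departs as an exceptionally stable neutral molecule
cyclohexyl–OTf loses OTf⁻: pKₐ(CF₃SO₃H (triflic acid)) ≈ -14
cyclohexyl–OClO₃ loses ClO₄⁻: pKₐ(HClO₄) ≈ -10
cyclohexyl–ONO₂ loses NO₃⁻: pKₐ(HNO₃) ≈ -1.3
cyclohexyl–N(CH₃)₃⁺ loses NR'₃: pKₐ(R'₃NH⁺) ≈ 10.7
cyclohexyl–OC(CH₃)₃ loses (CH₃)₃CO⁻: pKₐ(t-BuOH) ≈ 18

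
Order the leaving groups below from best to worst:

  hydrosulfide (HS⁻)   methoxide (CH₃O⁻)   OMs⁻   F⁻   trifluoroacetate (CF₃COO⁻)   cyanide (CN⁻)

OMs⁻ > trifluoroacetate (CF₃COO⁻) > F⁻ > hydrosulfide (HS⁻) > cyanide (CN⁻) > methoxide (CH₃O⁻)

Rank by basicity of the departing species: weakest base leaves most easily.
OMs⁻: pKₐ(CH₃SO₃H (MsOH)) ≈ -1.9
trifluoroacetate (CF₃COO⁻): pKₐ(CF₃COOH) ≈ 0.2
F⁻: pKₐ(HF) ≈ 3.2
hydrosulfide (HS⁻): pKₐ(H₂S) ≈ 7
cyanide (CN⁻): pKₐ(HCN) ≈ 9.2
methoxide (CH₃O⁻): pKₐ(CH₃OH) ≈ 15.5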